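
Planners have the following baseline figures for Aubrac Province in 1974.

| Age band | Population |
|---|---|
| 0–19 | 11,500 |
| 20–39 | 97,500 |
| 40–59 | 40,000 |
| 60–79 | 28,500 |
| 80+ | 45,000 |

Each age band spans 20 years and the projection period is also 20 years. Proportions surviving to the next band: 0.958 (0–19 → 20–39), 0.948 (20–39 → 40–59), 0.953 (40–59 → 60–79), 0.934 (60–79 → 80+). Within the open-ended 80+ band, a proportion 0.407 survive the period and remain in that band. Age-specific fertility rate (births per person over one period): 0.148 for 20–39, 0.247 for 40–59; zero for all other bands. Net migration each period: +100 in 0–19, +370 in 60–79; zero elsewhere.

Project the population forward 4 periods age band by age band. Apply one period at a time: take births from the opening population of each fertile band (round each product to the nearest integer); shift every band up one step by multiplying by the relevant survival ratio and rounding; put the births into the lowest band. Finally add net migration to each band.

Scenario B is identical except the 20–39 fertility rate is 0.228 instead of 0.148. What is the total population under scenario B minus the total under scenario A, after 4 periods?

14799

(Bands numbered youngest = 1 to oldest = 5.)
— Period 1 —
Births: 97500 × 0.148 = 14430, 40000 × 0.247 = 9880 ⇒ total 24310
Band 2: 11500 × 0.958 = 11017
Band 3: 97500 × 0.948 = 92430
Band 4: 40000 × 0.953 = 38120
Band 5: 28500 × 0.934 + 45000 × 0.407 = 26619 + 18315 = 44934
Net migration: Band 1 + 100 → 24410; Band 4 + 370 → 38490
Giving 24410 / 11017 / 92430 / 38490 / 44934.
— Period 2 —
Births: 11017 × 0.148 = 1631, 92430 × 0.247 = 22830 ⇒ total 24461
Band 2: 24410 × 0.958 = 23385
Band 3: 11017 × 0.948 = 10444
Band 4: 92430 × 0.953 = 88086
Band 5: 38490 × 0.934 + 44934 × 0.407 = 35950 + 18288 = 54238
Net migration: Band 1 + 100 → 24561; Band 4 + 370 → 88456
Giving 24561 / 23385 / 10444 / 88456 / 54238.
— Period 3 —
Births: 23385 × 0.148 = 3461, 10444 × 0.247 = 2580 ⇒ total 6041
Band 2: 24561 × 0.958 = 23529
Band 3: 23385 × 0.948 = 22169
Band 4: 10444 × 0.953 = 9953
Band 5: 88456 × 0.934 + 54238 × 0.407 = 82618 + 22075 = 104693
Net migration: Band 1 + 100 → 6141; Band 4 + 370 → 10323
Giving 6141 / 23529 / 22169 / 10323 / 104693.
— Period 4 —
Births: 23529 × 0.148 = 3482, 22169 × 0.247 = 5476 ⇒ total 8958
Band 2: 6141 × 0.958 = 5883
Band 3: 23529 × 0.948 = 22305
Band 4: 22169 × 0.953 = 21127
Band 5: 10323 × 0.934 + 104693 × 0.407 = 9642 + 42610 = 52252
Net migration: Band 1 + 100 → 9058; Band 4 + 370 → 21497
Giving 9058 / 5883 / 22305 / 21497 / 52252.
Scenario A total after 4 periods: 110995
Scenario B projection —
— Period 1 —
Births: 97500 × 0.228 = 22230, 40000 × 0.247 = 9880 ⇒ total 32110
Band 2: 11500 × 0.958 = 11017
Band 3: 97500 × 0.948 = 92430
Band 4: 40000 × 0.953 = 38120
Band 5: 28500 × 0.934 + 45000 × 0.407 = 26619 + 18315 = 44934
Net migration: Band 1 + 100 → 32210; Band 4 + 370 → 38490
Giving 32210 / 11017 / 92430 / 38490 / 44934.
— Period 2 —
Births: 11017 × 0.228 = 2512, 92430 × 0.247 = 22830 ⇒ total 25342
Band 2: 32210 × 0.958 = 30857
Band 3: 11017 × 0.948 = 10444
Band 4: 92430 × 0.953 = 88086
Band 5: 38490 × 0.934 + 44934 × 0.407 = 35950 + 18288 = 54238
Net migration: Band 1 + 100 → 25442; Band 4 + 370 → 88456
Giving 25442 / 30857 / 10444 / 88456 / 54238.
— Period 3 —
Births: 30857 × 0.228 = 7035, 10444 × 0.247 = 2580 ⇒ total 9615
Band 2: 25442 × 0.958 = 24373
Band 3: 30857 × 0.948 = 29252
Band 4: 10444 × 0.953 = 9953
Band 5: 88456 × 0.934 + 54238 × 0.407 = 82618 + 22075 = 104693
Net migration: Band 1 + 100 → 9715; Band 4 + 370 → 10323
Giving 9715 / 24373 / 29252 / 10323 / 104693.
— Period 4 —
Births: 24373 × 0.228 = 5557, 29252 × 0.247 = 7225 ⇒ total 12782
Band 2: 9715 × 0.958 = 9307
Band 3: 24373 × 0.948 = 23106
Band 4: 29252 × 0.953 = 27877
Band 5: 10323 × 0.934 + 104693 × 0.407 = 9642 + 42610 = 52252
Net migration: Band 1 + 100 → 12882; Band 4 + 370 → 28247
Giving 12882 / 9307 / 23106 / 28247 / 52252.
Scenario B total after 4 periods: 125794
Difference B − A = 125794 − 110995 = 14799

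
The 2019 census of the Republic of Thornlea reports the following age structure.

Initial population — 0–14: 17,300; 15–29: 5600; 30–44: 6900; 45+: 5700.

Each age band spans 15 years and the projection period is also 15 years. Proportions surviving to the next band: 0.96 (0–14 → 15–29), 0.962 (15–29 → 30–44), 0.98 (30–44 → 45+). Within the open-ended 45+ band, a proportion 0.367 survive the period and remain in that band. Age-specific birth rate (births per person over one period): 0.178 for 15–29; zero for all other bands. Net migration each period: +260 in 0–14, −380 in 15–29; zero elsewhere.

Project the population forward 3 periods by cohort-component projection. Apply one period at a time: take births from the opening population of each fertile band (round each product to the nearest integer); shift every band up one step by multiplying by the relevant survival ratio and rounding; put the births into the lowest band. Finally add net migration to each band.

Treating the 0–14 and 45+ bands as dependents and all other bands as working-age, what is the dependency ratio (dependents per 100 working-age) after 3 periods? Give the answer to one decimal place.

547.7

Period 1:
Births: 5600 * 0.178 = 997
15–29: 17300 * 0.96 = 16608
30–44: 5600 * 0.962 = 5387
45+: 6900 * 0.98 + 5700 * 0.367 = 6762 + 2092 = 8854
Net migration: 0–14 + 260 → 1257; 15–29 − 380 → 16228
→ [1257, 16228, 5387, 8854]
Period 2:
Births: 16228 * 0.178 = 2889
15–29: 1257 * 0.96 = 1207
30–44: 16228 * 0.962 = 15611
45+: 5387 * 0.98 + 8854 * 0.367 = 5279 + 3249 = 8528
Net migration: 0–14 + 260 → 3149; 15–29 − 380 → 827
→ [3149, 827, 15611, 8528]
Period 3:
Births: 827 * 0.178 = 147
15–29: 3149 * 0.96 = 3023
30–44: 827 * 0.962 = 796
45+: 15611 * 0.98 + 8528 * 0.367 = 15299 + 3130 = 18429
Net migration: 0–14 + 260 → 407; 15–29 − 380 → 2643
→ [407, 2643, 796, 18429]
Dependents (band 0–14 + band 45+) = 407 + 18429 = 18836; working-age = 3439; ratio = 18836/3439 × 100 = 547.7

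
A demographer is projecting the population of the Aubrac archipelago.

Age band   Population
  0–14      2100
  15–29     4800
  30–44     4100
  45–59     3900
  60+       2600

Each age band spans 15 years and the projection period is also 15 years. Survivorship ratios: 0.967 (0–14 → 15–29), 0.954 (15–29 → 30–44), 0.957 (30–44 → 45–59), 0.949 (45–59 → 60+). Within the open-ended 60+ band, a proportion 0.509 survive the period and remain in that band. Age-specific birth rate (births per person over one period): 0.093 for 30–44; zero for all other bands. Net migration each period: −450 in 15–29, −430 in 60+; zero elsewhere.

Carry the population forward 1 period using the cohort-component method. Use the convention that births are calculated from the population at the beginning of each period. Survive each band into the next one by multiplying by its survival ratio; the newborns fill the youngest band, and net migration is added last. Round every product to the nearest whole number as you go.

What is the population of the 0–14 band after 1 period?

(Bands numbered youngest = 1 to oldest = 5.)
— Period 1 —
Births: 4100 * 0.093 = 381
Band 2: 2100 * 0.967 = 2031
Band 3: 4800 * 0.954 = 4579
Band 4: 4100 * 0.957 = 3924
Band 5: 3900 * 0.949 + 2600 * 0.509 = 3701 + 1323 = 5024
Net migration: Band 2 − 450 → 1581; Band 5 − 430 → 4594
Population now: 0–14=381, 15–29=1581, 30–44=4579, 45–59=3924, 60+=4594

381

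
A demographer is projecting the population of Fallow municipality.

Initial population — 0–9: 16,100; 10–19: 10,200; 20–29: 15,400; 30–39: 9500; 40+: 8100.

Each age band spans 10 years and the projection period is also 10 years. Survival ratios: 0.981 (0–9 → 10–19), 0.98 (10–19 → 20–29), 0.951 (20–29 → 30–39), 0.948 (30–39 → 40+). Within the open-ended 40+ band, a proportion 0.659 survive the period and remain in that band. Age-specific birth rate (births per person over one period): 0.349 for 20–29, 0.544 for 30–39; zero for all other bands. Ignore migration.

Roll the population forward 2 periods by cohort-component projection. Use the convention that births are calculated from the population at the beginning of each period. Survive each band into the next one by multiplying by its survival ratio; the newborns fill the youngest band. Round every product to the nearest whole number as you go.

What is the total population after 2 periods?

Let group 1 be 0–9 through group 5 = 40+.
Period 1:
Births: 15400 × 0.349 = 5375  |  9500 × 0.544 = 5168 — total 10543
Group 2: 16100 × 0.981 = 15794
Group 3: 10200 × 0.98 = 9996
Group 4: 15400 × 0.951 = 14645
Group 5: 9500 × 0.948 + 8100 × 0.659 = 9006 + 5338 = 14344
Population now: 0–9=10543, 10–19=15794, 20–29=9996, 30–39=14645, 40+=14344
Period 2:
Births: 9996 × 0.349 = 3489  |  14645 × 0.544 = 7967 — total 11456
Group 2: 10543 × 0.981 = 10343
Group 3: 15794 × 0.98 = 15478
Group 4: 9996 × 0.951 = 9506
Group 5: 14645 × 0.948 + 14344 × 0.659 = 13883 + 9453 = 23336
Population now: 0–9=11456, 10–19=10343, 20–29=15478, 30–39=9506, 40+=23336
Total after period 2: 11456 + 10343 + 15478 + 9506 + 23336 = 70119

70119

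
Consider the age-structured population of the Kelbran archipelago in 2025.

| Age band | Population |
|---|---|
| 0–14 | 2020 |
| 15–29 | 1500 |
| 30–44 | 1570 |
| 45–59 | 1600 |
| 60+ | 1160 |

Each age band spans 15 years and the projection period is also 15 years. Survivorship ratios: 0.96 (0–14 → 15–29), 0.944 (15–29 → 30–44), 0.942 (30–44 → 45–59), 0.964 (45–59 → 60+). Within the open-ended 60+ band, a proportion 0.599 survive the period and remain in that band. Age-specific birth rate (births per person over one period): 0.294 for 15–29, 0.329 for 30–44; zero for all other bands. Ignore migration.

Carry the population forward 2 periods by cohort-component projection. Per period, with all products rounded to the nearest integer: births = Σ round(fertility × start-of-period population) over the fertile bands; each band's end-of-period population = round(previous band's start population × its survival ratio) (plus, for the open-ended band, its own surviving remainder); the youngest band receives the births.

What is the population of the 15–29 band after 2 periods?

920

After projecting period 1:
Births: 1500 * 0.294 = 441, 1570 * 0.329 = 517 → total 958
15–29: 2020 * 0.96 = 1939
30–44: 1500 * 0.944 = 1416
45–59: 1570 * 0.942 = 1479
60+: 1600 * 0.964 + 1160 * 0.599 = 1542 + 695 = 2237
→ [958, 1939, 1416, 1479, 2237]
After projecting period 2:
Births: 1939 * 0.294 = 570, 1416 * 0.329 = 466 → total 1036
15–29: 958 * 0.96 = 920
30–44: 1939 * 0.944 = 1830
45–59: 1416 * 0.942 = 1334
60+: 1479 * 0.964 + 2237 * 0.599 = 1426 + 1340 = 2766
→ [1036, 920, 1830, 1334, 2766]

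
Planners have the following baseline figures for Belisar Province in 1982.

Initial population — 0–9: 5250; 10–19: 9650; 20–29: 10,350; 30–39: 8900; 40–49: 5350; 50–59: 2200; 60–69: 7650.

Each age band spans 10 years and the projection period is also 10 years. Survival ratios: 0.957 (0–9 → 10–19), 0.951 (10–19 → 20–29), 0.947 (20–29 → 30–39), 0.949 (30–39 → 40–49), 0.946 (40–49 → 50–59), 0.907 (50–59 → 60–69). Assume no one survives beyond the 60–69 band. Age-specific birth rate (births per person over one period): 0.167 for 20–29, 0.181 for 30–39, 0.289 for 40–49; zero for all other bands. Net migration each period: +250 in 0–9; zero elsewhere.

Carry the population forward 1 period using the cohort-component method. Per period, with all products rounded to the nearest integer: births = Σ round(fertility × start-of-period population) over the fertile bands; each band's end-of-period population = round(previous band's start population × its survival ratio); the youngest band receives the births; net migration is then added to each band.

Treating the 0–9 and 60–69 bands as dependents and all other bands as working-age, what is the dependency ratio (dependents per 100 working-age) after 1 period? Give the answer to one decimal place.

Numbering the bands 1..7 from youngest to oldest:
Period 1:
Births: 10350 × 0.167 = 1728, 8900 × 0.181 = 1611, 5350 × 0.289 = 1546 → total 4885
Band 2: 5250 × 0.957 = 5024
Band 3: 9650 × 0.951 = 9177
Band 4: 10350 × 0.947 = 9801
Band 5: 8900 × 0.949 = 8446
Band 6: 5350 × 0.946 = 5061
Band 7: 2200 × 0.907 = 1995
Net migration: Band 1 + 250 → 5135
Giving 5135 / 5024 / 9177 / 9801 / 8446 / 5061 / 1995.
Dependents (band 0–9 + band 60–69) = 5135 + 1995 = 7130; working-age = 37509; ratio = 7130/37509 × 100 = 19.0

19.0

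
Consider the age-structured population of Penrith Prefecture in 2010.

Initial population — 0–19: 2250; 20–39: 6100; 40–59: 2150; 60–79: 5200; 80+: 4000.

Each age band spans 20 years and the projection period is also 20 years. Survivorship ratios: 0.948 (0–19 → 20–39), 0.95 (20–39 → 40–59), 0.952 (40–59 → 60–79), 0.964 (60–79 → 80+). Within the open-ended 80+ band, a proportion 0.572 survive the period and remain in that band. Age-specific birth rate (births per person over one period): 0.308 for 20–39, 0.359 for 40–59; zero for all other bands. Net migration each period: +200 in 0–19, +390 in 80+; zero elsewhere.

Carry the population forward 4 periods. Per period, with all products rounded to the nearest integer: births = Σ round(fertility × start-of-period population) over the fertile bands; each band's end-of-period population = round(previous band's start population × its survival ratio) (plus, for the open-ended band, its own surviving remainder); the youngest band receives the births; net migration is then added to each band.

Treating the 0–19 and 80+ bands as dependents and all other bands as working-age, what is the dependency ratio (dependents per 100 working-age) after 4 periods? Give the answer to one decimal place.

143.6

[period 1]
Births: 6100 * 0.308 = 1879 ; 2150 * 0.359 = 772 — total 2651
20–39: 2250 * 0.948 = 2133
40–59: 6100 * 0.95 = 5795
60–79: 2150 * 0.952 = 2047
80+: 5200 * 0.964 + 4000 * 0.572 = 5013 + 2288 = 7301
Net migration: 0–19 + 200 → 2851; 80+ + 390 → 7691
→ [2851, 2133, 5795, 2047, 7691]
[period 2]
Births: 2133 * 0.308 = 657 ; 5795 * 0.359 = 2080 — total 2737
20–39: 2851 * 0.948 = 2703
40–59: 2133 * 0.95 = 2026
60–79: 5795 * 0.952 = 5517
80+: 2047 * 0.964 + 7691 * 0.572 = 1973 + 4399 = 6372
Net migration: 0–19 + 200 → 2937; 80+ + 390 → 6762
→ [2937, 2703, 2026, 5517, 6762]
[period 3]
Births: 2703 * 0.308 = 833 ; 2026 * 0.359 = 727 — total 1560
20–39: 2937 * 0.948 = 2784
40–59: 2703 * 0.95 = 2568
60–79: 2026 * 0.952 = 1929
80+: 5517 * 0.964 + 6762 * 0.572 = 5318 + 3868 = 9186
Net migration: 0–19 + 200 → 1760; 80+ + 390 → 9576
→ [1760, 2784, 2568, 1929, 9576]
[period 4]
Births: 2784 * 0.308 = 857 ; 2568 * 0.359 = 922 — total 1779
20–39: 1760 * 0.948 = 1668
40–59: 2784 * 0.95 = 2645
60–79: 2568 * 0.952 = 2445
80+: 1929 * 0.964 + 9576 * 0.572 = 1860 + 5477 = 7337
Net migration: 0–19 + 200 → 1979; 80+ + 390 → 7727
→ [1979, 1668, 2645, 2445, 7727]
Dependents (band 0–19 + band 80+) = 1979 + 7727 = 9706; working-age = 6758; ratio = 9706/6758 × 100 = 143.6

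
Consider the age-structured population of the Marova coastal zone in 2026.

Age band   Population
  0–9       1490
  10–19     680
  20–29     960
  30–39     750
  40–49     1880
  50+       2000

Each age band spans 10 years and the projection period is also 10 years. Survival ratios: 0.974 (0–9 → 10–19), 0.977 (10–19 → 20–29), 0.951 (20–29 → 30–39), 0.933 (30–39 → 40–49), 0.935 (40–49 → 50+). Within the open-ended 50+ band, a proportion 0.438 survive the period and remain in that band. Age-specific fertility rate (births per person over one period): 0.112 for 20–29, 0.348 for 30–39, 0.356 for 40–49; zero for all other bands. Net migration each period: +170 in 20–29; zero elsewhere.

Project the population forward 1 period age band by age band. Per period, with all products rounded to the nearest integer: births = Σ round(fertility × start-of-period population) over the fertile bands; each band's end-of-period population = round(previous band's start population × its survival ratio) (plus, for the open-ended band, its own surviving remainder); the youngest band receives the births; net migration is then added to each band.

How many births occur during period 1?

1038

Numbering the bands 1..6 from youngest to oldest:
Period 1.
Births: 960 * 0.112 = 108 ; 750 * 0.348 = 261 ; 1880 * 0.356 = 669 → total 1038
Band 2: 1490 * 0.974 = 1451
Band 3: 680 * 0.977 = 664
Band 4: 960 * 0.951 = 913
Band 5: 750 * 0.933 = 700
Band 6: 1880 * 0.935 + 2000 * 0.438 = 1758 + 876 = 2634
Net migration: Band 3 + 170 → 834
Population now: 0–9=1038, 10–19=1451, 20–29=834, 30–39=913, 40–49=700, 50+=2634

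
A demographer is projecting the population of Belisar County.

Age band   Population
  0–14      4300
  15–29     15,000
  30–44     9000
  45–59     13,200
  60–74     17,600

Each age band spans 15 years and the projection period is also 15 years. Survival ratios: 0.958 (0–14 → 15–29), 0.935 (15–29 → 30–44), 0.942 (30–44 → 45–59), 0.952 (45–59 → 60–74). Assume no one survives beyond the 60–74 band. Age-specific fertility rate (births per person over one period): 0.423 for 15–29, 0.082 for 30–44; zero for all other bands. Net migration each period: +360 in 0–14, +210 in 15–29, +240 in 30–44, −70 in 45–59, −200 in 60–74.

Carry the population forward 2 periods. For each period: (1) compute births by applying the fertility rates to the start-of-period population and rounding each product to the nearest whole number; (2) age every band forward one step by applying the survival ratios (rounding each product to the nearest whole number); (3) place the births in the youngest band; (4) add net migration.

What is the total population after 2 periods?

36161

Period 1.
Births: 15000 * 0.423 = 6345 ; 9000 * 0.082 = 738 ⇒ total 7083
15–29: 4300 * 0.958 = 4119
30–44: 15000 * 0.935 = 14025
45–59: 9000 * 0.942 = 8478
60–74: 13200 * 0.952 = 12566
Net migration: 0–14 + 360 → 7443; 15–29 + 210 → 4329; 30–44 + 240 → 14265; 45–59 − 70 → 8408; 60–74 − 200 → 12366
Population now: 0–14=7443, 15–29=4329, 30–44=14265, 45–59=8408, 60–74=12366
Period 2.
Births: 4329 * 0.423 = 1831 ; 14265 * 0.082 = 1170 ⇒ total 3001
15–29: 7443 * 0.958 = 7130
30–44: 4329 * 0.935 = 4048
45–59: 14265 * 0.942 = 13438
60–74: 8408 * 0.952 = 8004
Net migration: 0–14 + 360 → 3361; 15–29 + 210 → 7340; 30–44 + 240 → 4288; 45–59 − 70 → 13368; 60–74 − 200 → 7804
Population now: 0–14=3361, 15–29=7340, 30–44=4288, 45–59=13368, 60–74=7804
Total after period 2: 3361 + 7340 + 4288 + 13368 + 7804 = 36161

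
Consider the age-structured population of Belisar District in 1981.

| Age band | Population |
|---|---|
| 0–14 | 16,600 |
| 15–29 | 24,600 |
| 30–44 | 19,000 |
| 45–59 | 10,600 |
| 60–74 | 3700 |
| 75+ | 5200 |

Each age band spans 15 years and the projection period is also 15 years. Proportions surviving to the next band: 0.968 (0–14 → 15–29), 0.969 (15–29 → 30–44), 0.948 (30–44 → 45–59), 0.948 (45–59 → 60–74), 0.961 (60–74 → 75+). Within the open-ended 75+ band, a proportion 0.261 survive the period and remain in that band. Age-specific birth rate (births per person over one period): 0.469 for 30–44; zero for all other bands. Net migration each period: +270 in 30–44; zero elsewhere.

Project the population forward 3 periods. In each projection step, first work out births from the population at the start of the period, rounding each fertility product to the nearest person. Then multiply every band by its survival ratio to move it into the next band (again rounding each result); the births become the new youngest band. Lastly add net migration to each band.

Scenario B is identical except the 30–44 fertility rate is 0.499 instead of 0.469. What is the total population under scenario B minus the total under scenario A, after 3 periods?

1710

(Bands numbered youngest = 1 to oldest = 6.)
Period 1:
Births: 19000 × 0.469 = 8911
Band 2: 16600 × 0.968 = 16069
Band 3: 24600 × 0.969 = 23837
Band 4: 19000 × 0.948 = 18012
Band 5: 10600 × 0.948 = 10049
Band 6: 3700 × 0.961 + 5200 × 0.261 = 3556 + 1357 = 4913
Net migration: Band 3 + 270 → 24107
Giving 8911 / 16069 / 24107 / 18012 / 10049 / 4913.
Period 2:
Births: 24107 × 0.469 = 11306
Band 2: 8911 × 0.968 = 8626
Band 3: 16069 × 0.969 = 15571
Band 4: 24107 × 0.948 = 22853
Band 5: 18012 × 0.948 = 17075
Band 6: 10049 × 0.961 + 4913 × 0.261 = 9657 + 1282 = 10939
Net migration: Band 3 + 270 → 15841
Giving 11306 / 8626 / 15841 / 22853 / 17075 / 10939.
Period 3:
Births: 15841 × 0.469 = 7429
Band 2: 11306 × 0.968 = 10944
Band 3: 8626 × 0.969 = 8359
Band 4: 15841 × 0.948 = 15017
Band 5: 22853 × 0.948 = 21665
Band 6: 17075 × 0.961 + 10939 × 0.261 = 16409 + 2855 = 19264
Net migration: Band 3 + 270 → 8629
Giving 7429 / 10944 / 8629 / 15017 / 21665 / 19264.
Scenario A total after 3 periods: 82948
Scenario B projection —
Period 1:
Births: 19000 × 0.499 = 9481
Band 2: 16600 × 0.968 = 16069
Band 3: 24600 × 0.969 = 23837
Band 4: 19000 × 0.948 = 18012
Band 5: 10600 × 0.948 = 10049
Band 6: 3700 × 0.961 + 5200 × 0.261 = 3556 + 1357 = 4913
Net migration: Band 3 + 270 → 24107
Giving 9481 / 16069 / 24107 / 18012 / 10049 / 4913.
Period 2:
Births: 24107 × 0.499 = 12029
Band 2: 9481 × 0.968 = 9178
Band 3: 16069 × 0.969 = 15571
Band 4: 24107 × 0.948 = 22853
Band 5: 18012 × 0.948 = 17075
Band 6: 10049 × 0.961 + 4913 × 0.261 = 9657 + 1282 = 10939
Net migration: Band 3 + 270 → 15841
Giving 12029 / 9178 / 15841 / 22853 / 17075 / 10939.
Period 3:
Births: 15841 × 0.499 = 7905
Band 2: 12029 × 0.968 = 11644
Band 3: 9178 × 0.969 = 8893
Band 4: 15841 × 0.948 = 15017
Band 5: 22853 × 0.948 = 21665
Band 6: 17075 × 0.961 + 10939 × 0.261 = 16409 + 2855 = 19264
Net migration: Band 3 + 270 → 9163
Giving 7905 / 11644 / 9163 / 15017 / 21665 / 19264.
Scenario B total after 3 periods: 84658
Difference B − A = 84658 − 82948 = 1710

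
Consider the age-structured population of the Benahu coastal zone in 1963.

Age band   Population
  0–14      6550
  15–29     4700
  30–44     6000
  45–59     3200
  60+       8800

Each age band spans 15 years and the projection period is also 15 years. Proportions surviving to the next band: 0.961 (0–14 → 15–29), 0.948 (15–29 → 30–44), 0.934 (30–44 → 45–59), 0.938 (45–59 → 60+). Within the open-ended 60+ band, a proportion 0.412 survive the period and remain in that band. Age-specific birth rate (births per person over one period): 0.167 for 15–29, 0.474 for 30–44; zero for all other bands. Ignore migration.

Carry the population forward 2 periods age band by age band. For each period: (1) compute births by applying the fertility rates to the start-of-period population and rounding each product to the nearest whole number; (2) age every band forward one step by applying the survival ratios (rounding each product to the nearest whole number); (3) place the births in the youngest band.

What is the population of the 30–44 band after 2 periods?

5968

Call the groups 1 to 5, youngest first.
— Period 1 —
Births: 4700 × 0.167 = 785  |  6000 × 0.474 = 2844 — total 3629
Group 2: 6550 × 0.961 = 6295
Group 3: 4700 × 0.948 = 4456
Group 4: 6000 × 0.934 = 5604
Group 5: 3200 × 0.938 + 8800 × 0.412 = 3002 + 3626 = 6628
End of period: [3629, 6295, 4456, 5604, 6628]
— Period 2 —
Births: 6295 × 0.167 = 1051  |  4456 × 0.474 = 2112 — total 3163
Group 2: 3629 × 0.961 = 3487
Group 3: 6295 × 0.948 = 5968
Group 4: 4456 × 0.934 = 4162
Group 5: 5604 × 0.938 + 6628 × 0.412 = 5257 + 2731 = 7988
End of period: [3163, 3487, 5968, 4162, 7988]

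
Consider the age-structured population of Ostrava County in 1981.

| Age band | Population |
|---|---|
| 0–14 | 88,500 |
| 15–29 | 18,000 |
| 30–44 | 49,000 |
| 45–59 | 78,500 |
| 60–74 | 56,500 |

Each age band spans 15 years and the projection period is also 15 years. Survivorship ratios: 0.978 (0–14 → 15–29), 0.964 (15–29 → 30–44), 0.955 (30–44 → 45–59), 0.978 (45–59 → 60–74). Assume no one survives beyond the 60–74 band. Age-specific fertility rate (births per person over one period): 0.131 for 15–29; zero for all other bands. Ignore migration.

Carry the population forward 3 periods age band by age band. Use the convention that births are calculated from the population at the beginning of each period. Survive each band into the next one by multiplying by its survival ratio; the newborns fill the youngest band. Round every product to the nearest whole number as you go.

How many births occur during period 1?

2358

Numbering the groups 1..5 from youngest to oldest:
Period 1.
Births: 18000 × 0.131 = 2358
Group 2: 88500 × 0.978 = 86553
Group 3: 18000 × 0.964 = 17352
Group 4: 49000 × 0.955 = 46795
Group 5: 78500 × 0.978 = 76773
Giving 2358 / 86553 / 17352 / 46795 / 76773.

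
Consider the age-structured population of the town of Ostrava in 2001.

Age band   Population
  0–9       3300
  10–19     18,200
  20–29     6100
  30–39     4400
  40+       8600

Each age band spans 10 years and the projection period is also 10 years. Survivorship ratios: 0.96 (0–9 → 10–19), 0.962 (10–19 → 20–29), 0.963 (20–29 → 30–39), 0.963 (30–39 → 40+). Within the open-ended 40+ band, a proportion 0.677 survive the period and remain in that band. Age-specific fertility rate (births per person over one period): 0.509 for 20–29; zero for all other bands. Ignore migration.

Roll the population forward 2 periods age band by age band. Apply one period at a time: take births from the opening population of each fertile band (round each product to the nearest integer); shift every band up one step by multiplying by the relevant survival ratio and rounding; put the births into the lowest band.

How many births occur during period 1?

3105

[period 1]
Births: 6100 × 0.509 = 3105
10–19: 3300 × 0.96 = 3168
20–29: 18200 × 0.962 = 17508
30–39: 6100 × 0.963 = 5874
40+: 4400 × 0.963 + 8600 × 0.677 = 4237 + 5822 = 10059
End of period: [3105, 3168, 17508, 5874, 10059]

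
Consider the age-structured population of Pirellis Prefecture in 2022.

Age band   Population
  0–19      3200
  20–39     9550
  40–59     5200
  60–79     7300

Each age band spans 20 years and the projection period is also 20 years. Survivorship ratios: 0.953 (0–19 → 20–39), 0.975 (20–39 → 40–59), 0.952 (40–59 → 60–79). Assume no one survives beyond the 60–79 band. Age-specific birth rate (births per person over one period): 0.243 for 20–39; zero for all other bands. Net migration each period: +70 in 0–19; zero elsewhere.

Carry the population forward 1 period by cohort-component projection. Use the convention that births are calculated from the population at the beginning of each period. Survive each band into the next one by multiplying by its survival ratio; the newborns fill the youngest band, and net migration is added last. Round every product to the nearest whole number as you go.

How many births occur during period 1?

After projecting period 1:
Births: 9550 * 0.243 = 2321
20–39: 3200 * 0.953 = 3050
40–59: 9550 * 0.975 = 9311
60–79: 5200 * 0.952 = 4950
Net migration: 0–19 + 70 → 2391
→ [2391, 3050, 9311, 4950]

2321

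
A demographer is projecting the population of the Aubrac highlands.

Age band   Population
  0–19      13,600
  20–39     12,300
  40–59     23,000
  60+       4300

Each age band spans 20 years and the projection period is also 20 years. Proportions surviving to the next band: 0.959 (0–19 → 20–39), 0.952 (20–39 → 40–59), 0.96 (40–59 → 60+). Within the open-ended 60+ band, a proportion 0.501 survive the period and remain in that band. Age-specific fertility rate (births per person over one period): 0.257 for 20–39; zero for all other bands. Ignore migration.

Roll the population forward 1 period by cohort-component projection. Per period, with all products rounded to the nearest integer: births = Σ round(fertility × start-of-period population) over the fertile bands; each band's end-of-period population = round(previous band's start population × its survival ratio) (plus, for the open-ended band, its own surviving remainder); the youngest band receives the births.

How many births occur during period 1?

Let band 1 be 0–19 through band 4 = 60+.
Period 1:
Births: 12300 × 0.257 = 3161
Band 2: 13600 × 0.959 = 13042
Band 3: 12300 × 0.952 = 11710
Band 4: 23000 × 0.96 + 4300 × 0.501 = 22080 + 2154 = 24234
Giving 3161 / 13042 / 11710 / 24234.

3161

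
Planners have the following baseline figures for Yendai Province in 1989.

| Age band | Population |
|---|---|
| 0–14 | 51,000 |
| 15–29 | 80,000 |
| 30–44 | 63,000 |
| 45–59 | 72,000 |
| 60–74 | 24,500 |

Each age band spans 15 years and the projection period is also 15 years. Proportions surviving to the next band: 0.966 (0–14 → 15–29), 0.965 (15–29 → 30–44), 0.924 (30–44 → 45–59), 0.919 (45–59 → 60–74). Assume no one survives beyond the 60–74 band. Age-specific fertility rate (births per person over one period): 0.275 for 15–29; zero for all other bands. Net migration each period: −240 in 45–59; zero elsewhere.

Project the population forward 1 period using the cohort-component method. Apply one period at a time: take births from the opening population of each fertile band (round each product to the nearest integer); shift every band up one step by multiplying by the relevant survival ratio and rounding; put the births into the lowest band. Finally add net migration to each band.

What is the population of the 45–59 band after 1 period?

(Bands numbered youngest = 1 to oldest = 5.)
[period 1]
Births: 80000 × 0.275 = 22000
Band 2: 51000 × 0.966 = 49266
Band 3: 80000 × 0.965 = 77200
Band 4: 63000 × 0.924 = 58212
Band 5: 72000 × 0.919 = 66168
Net migration: Band 4 − 240 → 57972
Giving 22000 / 49266 / 77200 / 57972 / 66168.

57972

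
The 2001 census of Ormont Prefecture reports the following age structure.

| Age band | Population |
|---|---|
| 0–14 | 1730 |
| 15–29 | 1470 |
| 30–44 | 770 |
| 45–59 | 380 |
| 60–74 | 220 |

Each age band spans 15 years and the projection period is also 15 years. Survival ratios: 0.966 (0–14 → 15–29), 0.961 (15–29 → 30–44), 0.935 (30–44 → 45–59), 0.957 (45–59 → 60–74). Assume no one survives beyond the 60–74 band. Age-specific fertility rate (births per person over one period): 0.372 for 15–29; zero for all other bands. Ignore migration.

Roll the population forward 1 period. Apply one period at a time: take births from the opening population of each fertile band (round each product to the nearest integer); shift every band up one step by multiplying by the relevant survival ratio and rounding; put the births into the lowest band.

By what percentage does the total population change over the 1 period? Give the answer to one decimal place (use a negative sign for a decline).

3.2

(Bands numbered youngest = 1 to oldest = 5.)
After projecting period 1:
Births: 1470 × 0.372 = 547
Band 2: 1730 × 0.966 = 1671
Band 3: 1470 × 0.961 = 1413
Band 4: 770 × 0.935 = 720
Band 5: 380 × 0.957 = 364
Giving 547 / 1671 / 1413 / 720 / 364.
Total: 4570 → 4715; change = 145; percentage change = 3.2%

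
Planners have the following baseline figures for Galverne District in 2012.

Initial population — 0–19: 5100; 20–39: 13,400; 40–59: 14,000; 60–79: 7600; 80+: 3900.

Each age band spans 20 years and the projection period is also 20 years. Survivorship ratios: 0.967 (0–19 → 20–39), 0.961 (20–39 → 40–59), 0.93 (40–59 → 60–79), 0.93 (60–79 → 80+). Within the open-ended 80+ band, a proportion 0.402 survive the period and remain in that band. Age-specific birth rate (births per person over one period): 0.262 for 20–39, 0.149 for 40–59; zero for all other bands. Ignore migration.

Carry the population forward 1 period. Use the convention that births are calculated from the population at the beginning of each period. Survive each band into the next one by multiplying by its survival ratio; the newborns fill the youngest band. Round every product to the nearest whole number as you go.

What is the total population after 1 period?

Period 1:
Births: 13400 × 0.262 = 3511  |  14000 × 0.149 = 2086 ⇒ total 5597
20–39: 5100 × 0.967 = 4932
40–59: 13400 × 0.961 = 12877
60–79: 14000 × 0.93 = 13020
80+: 7600 × 0.93 + 3900 × 0.402 = 7068 + 1568 = 8636
End of period: [5597, 4932, 12877, 13020, 8636]
Total after period 1: 5597 + 4932 + 12877 + 13020 + 8636 = 45062

45062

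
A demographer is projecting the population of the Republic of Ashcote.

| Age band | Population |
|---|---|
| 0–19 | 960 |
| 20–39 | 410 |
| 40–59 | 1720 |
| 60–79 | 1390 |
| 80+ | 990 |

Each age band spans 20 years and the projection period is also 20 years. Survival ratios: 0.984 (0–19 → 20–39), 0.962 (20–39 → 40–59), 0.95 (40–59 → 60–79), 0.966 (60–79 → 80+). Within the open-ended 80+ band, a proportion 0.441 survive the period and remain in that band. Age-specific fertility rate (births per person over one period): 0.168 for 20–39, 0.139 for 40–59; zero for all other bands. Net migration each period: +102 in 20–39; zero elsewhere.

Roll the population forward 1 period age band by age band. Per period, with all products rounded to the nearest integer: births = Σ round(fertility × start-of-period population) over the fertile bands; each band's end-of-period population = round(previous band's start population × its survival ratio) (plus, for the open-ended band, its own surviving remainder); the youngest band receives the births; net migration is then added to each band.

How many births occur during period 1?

Numbering the groups 1..5 from youngest to oldest:
Period 1:
Births: 410 * 0.168 = 69 ; 1720 * 0.139 = 239 → 308
Group 2: 960 * 0.984 = 945
Group 3: 410 * 0.962 = 394
Group 4: 1720 * 0.95 = 1634
Group 5: 1390 * 0.966 + 990 * 0.441 = 1343 + 437 = 1780
Net migration: Group 2 + 102 → 1047
Population now: 0–19=308, 20–39=1047, 40–59=394, 60–79=1634, 80+=1780

308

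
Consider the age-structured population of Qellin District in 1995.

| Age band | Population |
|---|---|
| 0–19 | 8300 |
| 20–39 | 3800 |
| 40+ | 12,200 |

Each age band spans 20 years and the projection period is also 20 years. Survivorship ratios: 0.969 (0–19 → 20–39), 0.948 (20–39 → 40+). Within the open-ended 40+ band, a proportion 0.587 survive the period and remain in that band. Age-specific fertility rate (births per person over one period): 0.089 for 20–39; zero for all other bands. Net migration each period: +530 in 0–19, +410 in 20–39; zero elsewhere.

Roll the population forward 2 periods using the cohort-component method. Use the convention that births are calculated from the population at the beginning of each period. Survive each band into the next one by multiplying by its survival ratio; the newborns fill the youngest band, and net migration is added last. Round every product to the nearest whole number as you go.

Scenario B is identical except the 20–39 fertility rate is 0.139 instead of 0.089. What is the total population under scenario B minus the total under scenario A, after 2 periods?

607

Let band 1 be 0–19 through band 3 = 40+.
[period 1]
Births: 3800 × 0.089 = 338
Band 2: 8300 × 0.969 = 8043
Band 3: 3800 × 0.948 + 12200 × 0.587 = 3602 + 7161 = 10763
Net migration: Band 1 + 530 → 868; Band 2 + 410 → 8453
Giving 868 / 8453 / 10763.
[period 2]
Births: 8453 × 0.089 = 752
Band 2: 868 × 0.969 = 841
Band 3: 8453 × 0.948 + 10763 × 0.587 = 8013 + 6318 = 14331
Net migration: Band 1 + 530 → 1282; Band 2 + 410 → 1251
Giving 1282 / 1251 / 14331.
Scenario A total after 2 periods: 16864
Scenario B projection —
[period 1]
Births: 3800 × 0.139 = 528
Band 2: 8300 × 0.969 = 8043
Band 3: 3800 × 0.948 + 12200 × 0.587 = 3602 + 7161 = 10763
Net migration: Band 1 + 530 → 1058; Band 2 + 410 → 8453
Giving 1058 / 8453 / 10763.
[period 2]
Births: 8453 × 0.139 = 1175
Band 2: 1058 × 0.969 = 1025
Band 3: 8453 × 0.948 + 10763 × 0.587 = 8013 + 6318 = 14331
Net migration: Band 1 + 530 → 1705; Band 2 + 410 → 1435
Giving 1705 / 1435 / 14331.
Scenario B total after 2 periods: 17471
Difference B − A = 17471 − 16864 = 607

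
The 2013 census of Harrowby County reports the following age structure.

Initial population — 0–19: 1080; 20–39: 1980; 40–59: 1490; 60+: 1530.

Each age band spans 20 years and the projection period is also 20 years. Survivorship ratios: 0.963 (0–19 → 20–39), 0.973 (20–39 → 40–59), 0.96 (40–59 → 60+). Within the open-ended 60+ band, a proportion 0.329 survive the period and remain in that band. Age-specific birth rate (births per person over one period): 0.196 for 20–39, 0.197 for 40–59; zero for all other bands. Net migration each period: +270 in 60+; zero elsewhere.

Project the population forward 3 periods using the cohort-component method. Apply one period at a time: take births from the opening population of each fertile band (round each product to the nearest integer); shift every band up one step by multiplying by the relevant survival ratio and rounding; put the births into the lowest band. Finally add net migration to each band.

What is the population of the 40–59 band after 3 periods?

639

(Groups numbered youngest = 1 to oldest = 4.)
After projecting period 1:
Births: 1980 × 0.196 = 388 ; 1490 × 0.197 = 294 → 682
Group 2: 1080 × 0.963 = 1040
Group 3: 1980 × 0.973 = 1927
Group 4: 1490 × 0.96 + 1530 × 0.329 = 1430 + 503 = 1933
Net migration: Group 4 + 270 → 2203
Population now: 0–19=682, 20–39=1040, 40–59=1927, 60+=2203
After projecting period 2:
Births: 1040 × 0.196 = 204 ; 1927 × 0.197 = 380 → 584
Group 2: 682 × 0.963 = 657
Group 3: 1040 × 0.973 = 1012
Group 4: 1927 × 0.96 + 2203 × 0.329 = 1850 + 725 = 2575
Net migration: Group 4 + 270 → 2845
Population now: 0–19=584, 20–39=657, 40–59=1012, 60+=2845
After projecting period 3:
Births: 657 × 0.196 = 129 ; 1012 × 0.197 = 199 → 328
Group 2: 584 × 0.963 = 562
Group 3: 657 × 0.973 = 639
Group 4: 1012 × 0.96 + 2845 × 0.329 = 972 + 936 = 1908
Net migration: Group 4 + 270 → 2178
Population now: 0–19=328, 20–39=562, 40–59=639, 60+=2178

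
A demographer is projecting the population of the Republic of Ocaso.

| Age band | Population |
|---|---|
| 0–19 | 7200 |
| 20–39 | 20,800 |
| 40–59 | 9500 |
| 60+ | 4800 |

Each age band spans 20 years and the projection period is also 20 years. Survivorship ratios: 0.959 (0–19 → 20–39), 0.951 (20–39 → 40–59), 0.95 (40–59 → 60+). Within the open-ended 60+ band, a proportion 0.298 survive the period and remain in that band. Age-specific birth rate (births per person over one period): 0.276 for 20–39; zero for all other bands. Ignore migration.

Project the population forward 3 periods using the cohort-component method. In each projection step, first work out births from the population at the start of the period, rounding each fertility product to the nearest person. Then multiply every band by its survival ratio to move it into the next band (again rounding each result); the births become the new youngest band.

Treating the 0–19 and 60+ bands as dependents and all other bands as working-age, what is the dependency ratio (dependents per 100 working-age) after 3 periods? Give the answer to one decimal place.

202.3

(Groups numbered youngest = 1 to oldest = 4.)
— Period 1 —
Births: 20800 × 0.276 = 5741
Group 2: 7200 × 0.959 = 6905
Group 3: 20800 × 0.951 = 19781
Group 4: 9500 × 0.95 + 4800 × 0.298 = 9025 + 1430 = 10455
Giving 5741 / 6905 / 19781 / 10455.
— Period 2 —
Births: 6905 × 0.276 = 1906
Group 2: 5741 × 0.959 = 5506
Group 3: 6905 × 0.951 = 6567
Group 4: 19781 × 0.95 + 10455 × 0.298 = 18792 + 3116 = 21908
Giving 1906 / 5506 / 6567 / 21908.
— Period 3 —
Births: 5506 × 0.276 = 1520
Group 2: 1906 × 0.959 = 1828
Group 3: 5506 × 0.951 = 5236
Group 4: 6567 × 0.95 + 21908 × 0.298 = 6239 + 6529 = 12768
Giving 1520 / 1828 / 5236 / 12768.
Dependents (band 0–19 + band 60+) = 1520 + 12768 = 14288; working-age = 7064; ratio = 14288/7064 × 100 = 202.3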